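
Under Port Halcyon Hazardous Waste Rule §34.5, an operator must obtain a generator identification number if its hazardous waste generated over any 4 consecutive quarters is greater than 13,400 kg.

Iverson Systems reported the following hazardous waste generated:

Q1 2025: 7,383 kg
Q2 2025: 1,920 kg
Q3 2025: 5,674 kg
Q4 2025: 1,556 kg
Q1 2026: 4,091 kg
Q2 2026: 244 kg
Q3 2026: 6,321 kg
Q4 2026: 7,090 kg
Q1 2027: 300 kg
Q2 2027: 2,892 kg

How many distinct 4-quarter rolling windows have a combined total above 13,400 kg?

Q1 2025–Q4 2025: 7,383 kg + 1,920 kg + 5,674 kg + 1,556 kg = 16,533 kg (over)
Q2 2025–Q1 2026: 1,920 kg + 5,674 kg + 1,556 kg + 4,091 kg = 13,241 kg (under)
Q3 2025–Q2 2026: 5,674 kg + 1,556 kg + 4,091 kg + 244 kg = 11,565 kg (under)
Q4 2025–Q3 2026: 1,556 kg + 4,091 kg + 244 kg + 6,321 kg = 12,212 kg (under)
Q1 2026–Q4 2026: 4,091 kg + 244 kg + 6,321 kg + 7,090 kg = 17,746 kg (over)
Q2 2026–Q1 2027: 244 kg + 6,321 kg + 7,090 kg + 300 kg = 13,955 kg (over)
Q3 2026–Q2 2027: 6,321 kg + 7,090 kg + 300 kg + 2,892 kg = 16,603 kg (over)
4 windows exceed the threshold.

4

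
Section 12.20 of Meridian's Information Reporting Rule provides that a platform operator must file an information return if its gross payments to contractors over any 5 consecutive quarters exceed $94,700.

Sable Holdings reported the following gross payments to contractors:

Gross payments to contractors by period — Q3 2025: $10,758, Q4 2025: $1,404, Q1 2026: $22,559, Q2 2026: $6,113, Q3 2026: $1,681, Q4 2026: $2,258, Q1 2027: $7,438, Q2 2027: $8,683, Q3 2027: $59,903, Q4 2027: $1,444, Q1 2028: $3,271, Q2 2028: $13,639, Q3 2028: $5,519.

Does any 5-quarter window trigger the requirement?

No

Q3 2025–Q3 2026: $10,758 + $1,404 + $22,559 + $6,113 + $1,681 = $42,515 (under)
Q4 2025–Q4 2026: $1,404 + $22,559 + $6,113 + $1,681 + $2,258 = $34,015 (under)
Q1 2026–Q1 2027: $22,559 + $6,113 + $1,681 + $2,258 + $7,438 = $40,049 (under)
Q2 2026–Q2 2027: $6,113 + $1,681 + $2,258 + $7,438 + $8,683 = $26,173 (under)
Q3 2026–Q3 2027: $1,681 + $2,258 + $7,438 + $8,683 + $59,903 = $79,963 (under)
Q4 2026–Q4 2027: $2,258 + $7,438 + $8,683 + $59,903 + $1,444 = $79,726 (under)
Q1 2027–Q1 2028: $7,438 + $8,683 + $59,903 + $1,444 + $3,271 = $80,739 (under)
Q2 2027–Q2 2028: $8,683 + $59,903 + $1,444 + $3,271 + $13,639 = $86,940 (under)
Q3 2027–Q3 2028: $59,903 + $1,444 + $3,271 + $13,639 + $5,519 = $83,776 (under)
No window exceeds $94,700.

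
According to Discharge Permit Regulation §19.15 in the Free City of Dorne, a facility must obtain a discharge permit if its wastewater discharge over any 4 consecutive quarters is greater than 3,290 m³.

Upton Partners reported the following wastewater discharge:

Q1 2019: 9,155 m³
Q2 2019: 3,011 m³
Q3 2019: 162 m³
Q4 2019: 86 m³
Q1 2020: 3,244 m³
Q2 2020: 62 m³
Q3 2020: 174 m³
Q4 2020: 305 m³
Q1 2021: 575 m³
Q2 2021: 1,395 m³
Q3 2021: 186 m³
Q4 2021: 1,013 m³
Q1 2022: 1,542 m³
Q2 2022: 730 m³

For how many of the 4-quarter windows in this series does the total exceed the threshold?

7

Q1 2019–Q4 2019: 9,155 m³ + 3,011 m³ + 162 m³ + 86 m³ = 12,414 m³ (over)
Q2 2019–Q1 2020: 3,011 m³ + 162 m³ + 86 m³ + 3,244 m³ = 6,503 m³ (over)
Q3 2019–Q2 2020: 162 m³ + 86 m³ + 3,244 m³ + 62 m³ = 3,554 m³ (over)
Q4 2019–Q3 2020: 86 m³ + 3,244 m³ + 62 m³ + 174 m³ = 3,566 m³ (over)
Q1 2020–Q4 2020: 3,244 m³ + 62 m³ + 174 m³ + 305 m³ = 3,785 m³ (over)
Q2 2020–Q1 2021: 62 m³ + 174 m³ + 305 m³ + 575 m³ = 1,116 m³ (under)
Q3 2020–Q2 2021: 174 m³ + 305 m³ + 575 m³ + 1,395 m³ = 2,449 m³ (under)
Q4 2020–Q3 2021: 305 m³ + 575 m³ + 1,395 m³ + 186 m³ = 2,461 m³ (under)
Q1 2021–Q4 2021: 575 m³ + 1,395 m³ + 186 m³ + 1,013 m³ = 3,169 m³ (under)
Q2 2021–Q1 2022: 1,395 m³ + 186 m³ + 1,013 m³ + 1,542 m³ = 4,136 m³ (over)
Q3 2021–Q2 2022: 186 m³ + 1,013 m³ + 1,542 m³ + 730 m³ = 3,471 m³ (over)
7 windows exceed the threshold.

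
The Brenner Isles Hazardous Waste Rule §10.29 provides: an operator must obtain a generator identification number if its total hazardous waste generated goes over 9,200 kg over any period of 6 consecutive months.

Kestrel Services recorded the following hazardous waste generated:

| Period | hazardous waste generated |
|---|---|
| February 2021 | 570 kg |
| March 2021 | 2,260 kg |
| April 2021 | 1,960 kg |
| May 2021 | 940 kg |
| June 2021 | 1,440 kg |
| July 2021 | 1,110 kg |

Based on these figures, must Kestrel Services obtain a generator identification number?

Total hazardous waste generated: 570 kg + 2,260 kg + 1,960 kg + 940 kg + 1,440 kg + 1,110 kg = 8,280 kg.
8,280 kg ≤ 9,200 kg, so the threshold is not exceeded.

No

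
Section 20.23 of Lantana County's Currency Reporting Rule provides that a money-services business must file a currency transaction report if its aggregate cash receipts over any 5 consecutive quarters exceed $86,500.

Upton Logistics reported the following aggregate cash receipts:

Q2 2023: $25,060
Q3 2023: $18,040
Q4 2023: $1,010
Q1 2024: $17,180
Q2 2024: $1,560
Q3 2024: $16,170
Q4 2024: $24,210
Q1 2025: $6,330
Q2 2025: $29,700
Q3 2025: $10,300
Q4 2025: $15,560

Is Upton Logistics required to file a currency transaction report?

Q2 2023–Q2 2024: $25,060 + $18,040 + $1,010 + $17,180 + $1,560 = $62,850 (under)
Q3 2023–Q3 2024: $18,040 + $1,010 + $17,180 + $1,560 + $16,170 = $53,960 (under)
Q4 2023–Q4 2024: $1,010 + $17,180 + $1,560 + $16,170 + $24,210 = $60,130 (under)
Q1 2024–Q1 2025: $17,180 + $1,560 + $16,170 + $24,210 + $6,330 = $65,450 (under)
Q2 2024–Q2 2025: $1,560 + $16,170 + $24,210 + $6,330 + $29,700 = $77,970 (under)
Q3 2024–Q3 2025: $16,170 + $24,210 + $6,330 + $29,700 + $10,300 = $86,710 (over)
Q4 2024–Q4 2025: $24,210 + $6,330 + $29,700 + $10,300 + $15,560 = $86,100 (under)
At least one window exceeds $86,500.

Yes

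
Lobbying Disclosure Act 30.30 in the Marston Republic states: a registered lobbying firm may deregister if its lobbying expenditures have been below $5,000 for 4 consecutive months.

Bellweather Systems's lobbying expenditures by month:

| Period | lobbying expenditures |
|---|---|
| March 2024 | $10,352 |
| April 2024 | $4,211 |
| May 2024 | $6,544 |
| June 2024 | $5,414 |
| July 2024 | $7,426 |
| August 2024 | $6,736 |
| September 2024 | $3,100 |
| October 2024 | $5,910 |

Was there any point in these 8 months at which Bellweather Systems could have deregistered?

Months below $5,000: April 2024, September 2024.
Longest run of consecutive months below the threshold: 1.
1 < 4, so Bellweather Systems never became eligible.

No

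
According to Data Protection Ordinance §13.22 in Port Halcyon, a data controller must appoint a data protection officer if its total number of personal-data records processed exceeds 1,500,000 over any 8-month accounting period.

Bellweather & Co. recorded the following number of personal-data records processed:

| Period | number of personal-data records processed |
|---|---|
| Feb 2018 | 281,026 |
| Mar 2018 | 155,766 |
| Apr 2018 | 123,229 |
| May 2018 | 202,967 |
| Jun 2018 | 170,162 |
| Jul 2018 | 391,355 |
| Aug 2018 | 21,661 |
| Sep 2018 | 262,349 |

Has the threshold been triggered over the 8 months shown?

Yes

Total number of personal-data records processed: 281,026 + 155,766 + 123,229 + 202,967 + 170,162 + 391,355 + 21,661 + 262,349 = 1,608,515.
1,608,515 > 1,500,000, so the threshold is exceeded.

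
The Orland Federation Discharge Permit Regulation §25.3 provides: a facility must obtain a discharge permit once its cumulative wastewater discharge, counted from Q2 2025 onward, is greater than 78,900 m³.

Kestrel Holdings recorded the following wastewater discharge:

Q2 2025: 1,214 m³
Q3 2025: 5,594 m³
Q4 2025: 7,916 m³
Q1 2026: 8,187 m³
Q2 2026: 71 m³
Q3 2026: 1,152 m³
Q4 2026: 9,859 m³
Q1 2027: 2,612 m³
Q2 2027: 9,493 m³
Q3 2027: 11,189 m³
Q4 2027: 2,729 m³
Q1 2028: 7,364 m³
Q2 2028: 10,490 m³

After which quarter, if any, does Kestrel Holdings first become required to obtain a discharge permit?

Through Q2 2025: 1,214 m³
Through Q3 2025: 6,808 m³
Through Q4 2025: 14,724 m³
Through Q1 2026: 22,911 m³
Through Q2 2026: 22,982 m³
Through Q3 2026: 24,134 m³
Through Q4 2026: 33,993 m³
Through Q1 2027: 36,605 m³
Through Q2 2027: 46,098 m³
Through Q3 2027: 57,287 m³
Through Q4 2027: 60,016 m³
Through Q1 2028: 67,380 m³
Through Q2 2028: 77,870 m³
Final cumulative total 77,870 m³ ≤ 78,900 m³; the threshold is never exceeded.

Not triggered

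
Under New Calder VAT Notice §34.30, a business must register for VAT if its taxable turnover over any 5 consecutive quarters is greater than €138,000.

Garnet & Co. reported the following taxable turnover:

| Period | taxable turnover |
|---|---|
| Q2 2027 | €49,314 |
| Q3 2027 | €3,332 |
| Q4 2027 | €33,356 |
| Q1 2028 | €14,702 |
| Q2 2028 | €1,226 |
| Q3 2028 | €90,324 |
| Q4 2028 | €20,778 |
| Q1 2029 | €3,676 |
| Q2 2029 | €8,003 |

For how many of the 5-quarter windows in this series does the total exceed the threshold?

2

Q2 2027–Q2 2028: €49,314 + €3,332 + €33,356 + €14,702 + €1,226 = €101,930 (under)
Q3 2027–Q3 2028: €3,332 + €33,356 + €14,702 + €1,226 + €90,324 = €142,940 (over)
Q4 2027–Q4 2028: €33,356 + €14,702 + €1,226 + €90,324 + €20,778 = €160,386 (over)
Q1 2028–Q1 2029: €14,702 + €1,226 + €90,324 + €20,778 + €3,676 = €130,706 (under)
Q2 2028–Q2 2029: €1,226 + €90,324 + €20,778 + €3,676 + €8,003 = €124,007 (under)
2 windows exceed the threshold.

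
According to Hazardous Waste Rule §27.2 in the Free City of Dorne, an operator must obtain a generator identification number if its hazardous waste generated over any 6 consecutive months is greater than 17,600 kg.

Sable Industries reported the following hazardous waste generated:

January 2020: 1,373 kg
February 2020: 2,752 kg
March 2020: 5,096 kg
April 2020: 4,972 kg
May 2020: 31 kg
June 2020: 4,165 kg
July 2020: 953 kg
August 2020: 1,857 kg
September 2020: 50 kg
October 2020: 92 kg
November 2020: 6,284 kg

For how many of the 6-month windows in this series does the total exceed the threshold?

January 2020–June 2020: 1,373 kg + 2,752 kg + 5,096 kg + 4,972 kg + 31 kg + 4,165 kg = 18,389 kg (over)
February 2020–July 2020: 2,752 kg + 5,096 kg + 4,972 kg + 31 kg + 4,165 kg + 953 kg = 17,969 kg (over)
March 2020–August 2020: 5,096 kg + 4,972 kg + 31 kg + 4,165 kg + 953 kg + 1,857 kg = 17,074 kg (under)
April 2020–September 2020: 4,972 kg + 31 kg + 4,165 kg + 953 kg + 1,857 kg + 50 kg = 12,028 kg (under)
May 2020–October 2020: 31 kg + 4,165 kg + 953 kg + 1,857 kg + 50 kg + 92 kg = 7,148 kg (under)
June 2020–November 2020: 4,165 kg + 953 kg + 1,857 kg + 50 kg + 92 kg + 6,284 kg = 13,401 kg (under)
2 windows exceed the threshold.

2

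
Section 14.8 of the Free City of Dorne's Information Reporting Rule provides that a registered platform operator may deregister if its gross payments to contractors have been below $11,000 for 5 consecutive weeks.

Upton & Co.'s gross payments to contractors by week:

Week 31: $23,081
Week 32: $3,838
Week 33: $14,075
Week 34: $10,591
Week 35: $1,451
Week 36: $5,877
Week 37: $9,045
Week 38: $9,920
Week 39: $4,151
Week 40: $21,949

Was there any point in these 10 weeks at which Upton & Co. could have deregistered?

Weeks below $11,000: Week 32, Week 34, Week 35, Week 36, Week 37, Week 38, Week 39.
Longest run of consecutive weeks below the threshold: 6.
6 ≥ 5, so Upton & Co. became eligible.

Yes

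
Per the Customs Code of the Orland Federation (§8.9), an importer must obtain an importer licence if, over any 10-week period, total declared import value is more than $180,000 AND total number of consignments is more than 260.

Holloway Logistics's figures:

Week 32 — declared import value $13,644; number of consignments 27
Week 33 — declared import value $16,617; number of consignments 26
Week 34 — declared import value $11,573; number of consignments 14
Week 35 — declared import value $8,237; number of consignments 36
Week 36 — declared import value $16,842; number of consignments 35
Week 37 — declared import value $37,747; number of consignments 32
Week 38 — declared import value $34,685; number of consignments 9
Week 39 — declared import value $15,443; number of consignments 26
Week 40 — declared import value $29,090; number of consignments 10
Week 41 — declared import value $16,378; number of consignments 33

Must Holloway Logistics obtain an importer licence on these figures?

Total declared import value: $13,644 + $16,617 + $11,573 + $8,237 + $16,842 + $37,747 + $34,685 + $15,443 + $29,090 + $16,378 = $200,256 (> $180,000).
Total number of consignments: 27 + 26 + 14 + 36 + 35 + 32 + 9 + 26 + 10 + 33 = 248 (≤ 260).
The test is 'and': the rule requires both, and at least one is not exceeded.

No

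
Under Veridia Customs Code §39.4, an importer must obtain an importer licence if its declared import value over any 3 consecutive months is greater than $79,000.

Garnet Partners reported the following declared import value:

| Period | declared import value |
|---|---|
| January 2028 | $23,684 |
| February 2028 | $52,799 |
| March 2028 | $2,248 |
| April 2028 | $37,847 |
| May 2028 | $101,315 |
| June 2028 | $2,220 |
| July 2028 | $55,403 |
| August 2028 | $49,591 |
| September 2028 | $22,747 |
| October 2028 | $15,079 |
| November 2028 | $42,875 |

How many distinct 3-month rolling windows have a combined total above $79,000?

8

January 2028–March 2028: $23,684 + $52,799 + $2,248 = $78,731 (under)
February 2028–April 2028: $52,799 + $2,248 + $37,847 = $92,894 (over)
March 2028–May 2028: $2,248 + $37,847 + $101,315 = $141,410 (over)
April 2028–June 2028: $37,847 + $101,315 + $2,220 = $141,382 (over)
May 2028–July 2028: $101,315 + $2,220 + $55,403 = $158,938 (over)
June 2028–August 2028: $2,220 + $55,403 + $49,591 = $107,214 (over)
July 2028–September 2028: $55,403 + $49,591 + $22,747 = $127,741 (over)
August 2028–October 2028: $49,591 + $22,747 + $15,079 = $87,417 (over)
September 2028–November 2028: $22,747 + $15,079 + $42,875 = $80,701 (over)
8 windows exceed the threshold.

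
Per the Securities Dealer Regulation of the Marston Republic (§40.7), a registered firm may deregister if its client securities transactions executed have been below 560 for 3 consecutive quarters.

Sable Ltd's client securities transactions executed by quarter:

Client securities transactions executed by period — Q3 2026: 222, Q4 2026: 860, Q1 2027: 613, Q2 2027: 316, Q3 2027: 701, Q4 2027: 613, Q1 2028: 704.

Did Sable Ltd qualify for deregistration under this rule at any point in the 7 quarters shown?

No

Quarters below 560: Q3 2026, Q2 2027.
Longest run of consecutive quarters below the threshold: 1.
1 < 3, so Sable Ltd never became eligible.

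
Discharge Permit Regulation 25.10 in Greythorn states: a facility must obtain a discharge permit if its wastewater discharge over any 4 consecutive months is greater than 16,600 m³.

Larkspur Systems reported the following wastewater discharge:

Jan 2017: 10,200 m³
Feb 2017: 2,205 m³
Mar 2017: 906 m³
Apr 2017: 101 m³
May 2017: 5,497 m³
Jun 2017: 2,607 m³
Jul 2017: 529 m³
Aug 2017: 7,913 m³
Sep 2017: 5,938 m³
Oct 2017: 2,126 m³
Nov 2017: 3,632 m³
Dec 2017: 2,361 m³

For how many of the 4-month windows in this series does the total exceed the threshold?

2

Jan 2017–Apr 2017: 10,200 m³ + 2,205 m³ + 906 m³ + 101 m³ = 13,412 m³ (under)
Feb 2017–May 2017: 2,205 m³ + 906 m³ + 101 m³ + 5,497 m³ = 8,709 m³ (under)
Mar 2017–Jun 2017: 906 m³ + 101 m³ + 5,497 m³ + 2,607 m³ = 9,111 m³ (under)
Apr 2017–Jul 2017: 101 m³ + 5,497 m³ + 2,607 m³ + 529 m³ = 8,734 m³ (under)
May 2017–Aug 2017: 5,497 m³ + 2,607 m³ + 529 m³ + 7,913 m³ = 16,546 m³ (under)
Jun 2017–Sep 2017: 2,607 m³ + 529 m³ + 7,913 m³ + 5,938 m³ = 16,987 m³ (over)
Jul 2017–Oct 2017: 529 m³ + 7,913 m³ + 5,938 m³ + 2,126 m³ = 16,506 m³ (under)
Aug 2017–Nov 2017: 7,913 m³ + 5,938 m³ + 2,126 m³ + 3,632 m³ = 19,609 m³ (over)
Sep 2017–Dec 2017: 5,938 m³ + 2,126 m³ + 3,632 m³ + 2,361 m³ = 14,057 m³ (under)
2 windows exceed the threshold.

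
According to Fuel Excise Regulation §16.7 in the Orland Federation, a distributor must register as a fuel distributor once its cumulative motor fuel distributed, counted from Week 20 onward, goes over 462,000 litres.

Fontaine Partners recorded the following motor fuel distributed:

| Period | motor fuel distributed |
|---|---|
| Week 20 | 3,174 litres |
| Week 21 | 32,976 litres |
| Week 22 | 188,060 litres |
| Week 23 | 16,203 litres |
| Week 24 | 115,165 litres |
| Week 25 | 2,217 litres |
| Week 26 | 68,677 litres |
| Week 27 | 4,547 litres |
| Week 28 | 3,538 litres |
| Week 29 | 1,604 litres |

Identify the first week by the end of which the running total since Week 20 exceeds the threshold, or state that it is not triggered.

Not triggered

Through Week 20: 3,174 litres
Through Week 21: 36,150 litres
Through Week 22: 224,210 litres
Through Week 23: 240,413 litres
Through Week 24: 355,578 litres
Through Week 25: 357,795 litres
Through Week 26: 426,472 litres
Through Week 27: 431,019 litres
Through Week 28: 434,557 litres
Through Week 29: 436,161 litres
Final cumulative total 436,161 litres ≤ 462,000 litres; the threshold is never exceeded.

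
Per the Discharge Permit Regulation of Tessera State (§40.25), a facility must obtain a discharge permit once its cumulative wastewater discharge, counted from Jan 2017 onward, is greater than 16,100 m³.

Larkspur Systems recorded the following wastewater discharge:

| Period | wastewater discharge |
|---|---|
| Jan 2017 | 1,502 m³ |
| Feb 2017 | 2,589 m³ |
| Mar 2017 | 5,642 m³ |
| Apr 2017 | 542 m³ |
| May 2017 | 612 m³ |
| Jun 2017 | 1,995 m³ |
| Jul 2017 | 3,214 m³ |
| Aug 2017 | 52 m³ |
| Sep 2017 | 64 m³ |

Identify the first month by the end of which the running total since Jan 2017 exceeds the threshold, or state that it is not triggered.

Aug 2017

Through Jan 2017: 1,502 m³
Through Feb 2017: 4,091 m³
Through Mar 2017: 9,733 m³
Through Apr 2017: 10,275 m³
Through May 2017: 10,887 m³
Through Jun 2017: 12,882 m³
Through Jul 2017: 16,096 m³
Through Aug 2017: 16,148 m³ ← exceeds threshold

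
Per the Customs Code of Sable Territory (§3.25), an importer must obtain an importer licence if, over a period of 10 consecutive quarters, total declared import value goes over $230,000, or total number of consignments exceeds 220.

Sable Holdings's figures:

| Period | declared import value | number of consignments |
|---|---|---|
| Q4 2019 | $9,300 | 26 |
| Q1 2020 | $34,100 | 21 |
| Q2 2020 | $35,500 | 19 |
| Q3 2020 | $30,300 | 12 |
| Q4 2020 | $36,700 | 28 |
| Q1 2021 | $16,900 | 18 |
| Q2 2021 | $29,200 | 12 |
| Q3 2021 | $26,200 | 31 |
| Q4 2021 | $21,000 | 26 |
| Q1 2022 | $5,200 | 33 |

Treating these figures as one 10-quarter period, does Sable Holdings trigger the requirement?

Yes

Total declared import value: $9,300 + $34,100 + $35,500 + $30,300 + $36,700 + $16,900 + $29,200 + $26,200 + $21,000 + $5,200 = $244,400 (> $230,000).
Total number of consignments: 26 + 21 + 19 + 12 + 28 + 18 + 12 + 31 + 26 + 33 = 226 (> 220).
The test is 'or': at least one threshold is exceeded.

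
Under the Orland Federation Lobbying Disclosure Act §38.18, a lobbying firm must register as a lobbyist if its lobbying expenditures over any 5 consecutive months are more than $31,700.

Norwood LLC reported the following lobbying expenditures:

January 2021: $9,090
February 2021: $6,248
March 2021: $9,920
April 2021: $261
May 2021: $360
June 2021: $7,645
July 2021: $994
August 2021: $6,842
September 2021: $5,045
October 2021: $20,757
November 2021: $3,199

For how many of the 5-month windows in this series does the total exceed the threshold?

2

January 2021–May 2021: $9,090 + $6,248 + $9,920 + $261 + $360 = $25,879 (under)
February 2021–June 2021: $6,248 + $9,920 + $261 + $360 + $7,645 = $24,434 (under)
March 2021–July 2021: $9,920 + $261 + $360 + $7,645 + $994 = $19,180 (under)
April 2021–August 2021: $261 + $360 + $7,645 + $994 + $6,842 = $16,102 (under)
May 2021–September 2021: $360 + $7,645 + $994 + $6,842 + $5,045 = $20,886 (under)
June 2021–October 2021: $7,645 + $994 + $6,842 + $5,045 + $20,757 = $41,283 (over)
July 2021–November 2021: $994 + $6,842 + $5,045 + $20,757 + $3,199 = $36,837 (over)
2 windows exceed the threshold.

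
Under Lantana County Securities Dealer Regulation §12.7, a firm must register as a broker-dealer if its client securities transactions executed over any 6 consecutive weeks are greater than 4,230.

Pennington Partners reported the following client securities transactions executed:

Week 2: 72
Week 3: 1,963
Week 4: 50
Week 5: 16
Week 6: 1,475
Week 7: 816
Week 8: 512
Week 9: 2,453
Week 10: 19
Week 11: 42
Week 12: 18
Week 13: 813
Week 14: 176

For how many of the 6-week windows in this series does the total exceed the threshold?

5

Week 2–Week 7: 72 + 1,963 + 50 + 16 + 1,475 + 816 = 4,392 (over)
Week 3–Week 8: 1,963 + 50 + 16 + 1,475 + 816 + 512 = 4,832 (over)
Week 4–Week 9: 50 + 16 + 1,475 + 816 + 512 + 2,453 = 5,322 (over)
Week 5–Week 10: 16 + 1,475 + 816 + 512 + 2,453 + 19 = 5,291 (over)
Week 6–Week 11: 1,475 + 816 + 512 + 2,453 + 19 + 42 = 5,317 (over)
Week 7–Week 12: 816 + 512 + 2,453 + 19 + 42 + 18 = 3,860 (under)
Week 8–Week 13: 512 + 2,453 + 19 + 42 + 18 + 813 = 3,857 (under)
Week 9–Week 14: 2,453 + 19 + 42 + 18 + 813 + 176 = 3,521 (under)
5 windows exceed the threshold.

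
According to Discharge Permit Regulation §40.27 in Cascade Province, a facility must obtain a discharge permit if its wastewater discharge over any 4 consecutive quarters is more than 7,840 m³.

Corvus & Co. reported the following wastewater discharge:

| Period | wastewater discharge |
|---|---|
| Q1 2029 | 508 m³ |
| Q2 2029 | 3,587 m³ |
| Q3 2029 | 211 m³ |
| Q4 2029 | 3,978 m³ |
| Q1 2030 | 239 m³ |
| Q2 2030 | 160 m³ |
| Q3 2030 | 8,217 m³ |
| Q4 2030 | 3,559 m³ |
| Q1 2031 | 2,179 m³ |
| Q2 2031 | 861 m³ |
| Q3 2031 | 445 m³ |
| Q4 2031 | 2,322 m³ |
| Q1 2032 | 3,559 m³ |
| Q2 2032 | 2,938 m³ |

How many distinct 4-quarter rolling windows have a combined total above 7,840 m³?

7

Q1 2029–Q4 2029: 508 m³ + 3,587 m³ + 211 m³ + 3,978 m³ = 8,284 m³ (over)
Q2 2029–Q1 2030: 3,587 m³ + 211 m³ + 3,978 m³ + 239 m³ = 8,015 m³ (over)
Q3 2029–Q2 2030: 211 m³ + 3,978 m³ + 239 m³ + 160 m³ = 4,588 m³ (under)
Q4 2029–Q3 2030: 3,978 m³ + 239 m³ + 160 m³ + 8,217 m³ = 12,594 m³ (over)
Q1 2030–Q4 2030: 239 m³ + 160 m³ + 8,217 m³ + 3,559 m³ = 12,175 m³ (over)
Q2 2030–Q1 2031: 160 m³ + 8,217 m³ + 3,559 m³ + 2,179 m³ = 14,115 m³ (over)
Q3 2030–Q2 2031: 8,217 m³ + 3,559 m³ + 2,179 m³ + 861 m³ = 14,816 m³ (over)
Q4 2030–Q3 2031: 3,559 m³ + 2,179 m³ + 861 m³ + 445 m³ = 7,044 m³ (under)
Q1 2031–Q4 2031: 2,179 m³ + 861 m³ + 445 m³ + 2,322 m³ = 5,807 m³ (under)
Q2 2031–Q1 2032: 861 m³ + 445 m³ + 2,322 m³ + 3,559 m³ = 7,187 m³ (under)
Q3 2031–Q2 2032: 445 m³ + 2,322 m³ + 3,559 m³ + 2,938 m³ = 9,264 m³ (over)
7 windows exceed the threshold.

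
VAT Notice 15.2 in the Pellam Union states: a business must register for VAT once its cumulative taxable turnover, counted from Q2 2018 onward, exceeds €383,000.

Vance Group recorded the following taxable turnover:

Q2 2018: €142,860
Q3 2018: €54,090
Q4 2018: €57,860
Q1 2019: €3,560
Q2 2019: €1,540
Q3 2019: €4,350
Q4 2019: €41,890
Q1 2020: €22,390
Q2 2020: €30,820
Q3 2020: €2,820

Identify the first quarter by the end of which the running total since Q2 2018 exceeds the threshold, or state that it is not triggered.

Through Q2 2018: €142,860
Through Q3 2018: €196,950
Through Q4 2018: €254,810
Through Q1 2019: €258,370
Through Q2 2019: €259,910
Through Q3 2019: €264,260
Through Q4 2019: €306,150
Through Q1 2020: €328,540
Through Q2 2020: €359,360
Through Q3 2020: €362,180
Final cumulative total €362,180 ≤ €383,000; the threshold is never exceeded.

Not triggered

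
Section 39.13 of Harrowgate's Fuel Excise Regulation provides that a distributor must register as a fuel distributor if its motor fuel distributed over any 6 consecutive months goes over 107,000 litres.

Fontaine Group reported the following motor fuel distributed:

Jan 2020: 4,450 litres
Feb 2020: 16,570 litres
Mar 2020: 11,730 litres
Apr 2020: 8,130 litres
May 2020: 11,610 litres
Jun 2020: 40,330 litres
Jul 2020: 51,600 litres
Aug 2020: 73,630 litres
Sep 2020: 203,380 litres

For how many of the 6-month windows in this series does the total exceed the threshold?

3

Jan 2020–Jun 2020: 4,450 litres + 16,570 litres + 11,730 litres + 8,130 litres + 11,610 litres + 40,330 litres = 92,820 litres (under)
Feb 2020–Jul 2020: 16,570 litres + 11,730 litres + 8,130 litres + 11,610 litres + 40,330 litres + 51,600 litres = 139,970 litres (over)
Mar 2020–Aug 2020: 11,730 litres + 8,130 litres + 11,610 litres + 40,330 litres + 51,600 litres + 73,630 litres = 197,030 litres (over)
Apr 2020–Sep 2020: 8,130 litres + 11,610 litres + 40,330 litres + 51,600 litres + 73,630 litres + 203,380 litres = 388,680 litres (over)
3 windows exceed the threshold.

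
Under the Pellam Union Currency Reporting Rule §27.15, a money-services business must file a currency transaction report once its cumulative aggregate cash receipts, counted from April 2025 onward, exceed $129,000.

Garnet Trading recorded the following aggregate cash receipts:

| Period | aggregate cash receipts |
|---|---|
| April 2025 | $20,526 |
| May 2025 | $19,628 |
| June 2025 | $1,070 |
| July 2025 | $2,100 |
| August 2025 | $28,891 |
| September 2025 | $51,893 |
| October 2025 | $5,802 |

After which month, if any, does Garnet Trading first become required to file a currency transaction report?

October 2025

Through April 2025: $20,526
Through May 2025: $40,154
Through June 2025: $41,224
Through July 2025: $43,324
Through August 2025: $72,215
Through September 2025: $124,108
Through October 2025: $129,910 ← exceeds threshold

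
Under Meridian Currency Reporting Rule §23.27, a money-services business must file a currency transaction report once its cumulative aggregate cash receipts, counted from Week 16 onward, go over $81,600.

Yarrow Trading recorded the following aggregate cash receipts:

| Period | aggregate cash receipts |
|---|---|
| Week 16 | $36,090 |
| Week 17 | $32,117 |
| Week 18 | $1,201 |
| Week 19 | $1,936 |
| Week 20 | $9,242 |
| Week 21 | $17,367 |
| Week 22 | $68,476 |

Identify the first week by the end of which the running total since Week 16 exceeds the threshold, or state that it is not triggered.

Week 21

Through Week 16: $36,090
Through Week 17: $68,207
Through Week 18: $69,408
Through Week 19: $71,344
Through Week 20: $80,586
Through Week 21: $97,953 ← exceeds threshold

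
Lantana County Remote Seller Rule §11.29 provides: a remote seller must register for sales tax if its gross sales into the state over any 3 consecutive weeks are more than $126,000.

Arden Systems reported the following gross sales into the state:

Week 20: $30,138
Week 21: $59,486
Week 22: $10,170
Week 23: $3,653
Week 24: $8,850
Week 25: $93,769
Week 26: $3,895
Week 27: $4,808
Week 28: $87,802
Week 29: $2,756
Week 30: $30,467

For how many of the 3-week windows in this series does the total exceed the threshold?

Week 20–Week 22: $30,138 + $59,486 + $10,170 = $99,794 (under)
Week 21–Week 23: $59,486 + $10,170 + $3,653 = $73,309 (under)
Week 22–Week 24: $10,170 + $3,653 + $8,850 = $22,673 (under)
Week 23–Week 25: $3,653 + $8,850 + $93,769 = $106,272 (under)
Week 24–Week 26: $8,850 + $93,769 + $3,895 = $106,514 (under)
Week 25–Week 27: $93,769 + $3,895 + $4,808 = $102,472 (under)
Week 26–Week 28: $3,895 + $4,808 + $87,802 = $96,505 (under)
Week 27–Week 29: $4,808 + $87,802 + $2,756 = $95,366 (under)
Week 28–Week 30: $87,802 + $2,756 + $30,467 = $121,025 (under)
0 windows exceed the threshold.

0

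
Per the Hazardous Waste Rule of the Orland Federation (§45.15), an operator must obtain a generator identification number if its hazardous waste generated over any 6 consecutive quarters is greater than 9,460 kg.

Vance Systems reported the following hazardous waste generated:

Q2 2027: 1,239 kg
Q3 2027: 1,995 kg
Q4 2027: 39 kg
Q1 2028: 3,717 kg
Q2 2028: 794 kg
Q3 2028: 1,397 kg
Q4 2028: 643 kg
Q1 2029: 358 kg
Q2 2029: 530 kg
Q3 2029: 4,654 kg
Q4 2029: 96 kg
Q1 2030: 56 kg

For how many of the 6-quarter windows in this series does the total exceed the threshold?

Q2 2027–Q3 2028: 1,239 kg + 1,995 kg + 39 kg + 3,717 kg + 794 kg + 1,397 kg = 9,181 kg (under)
Q3 2027–Q4 2028: 1,995 kg + 39 kg + 3,717 kg + 794 kg + 1,397 kg + 643 kg = 8,585 kg (under)
Q4 2027–Q1 2029: 39 kg + 3,717 kg + 794 kg + 1,397 kg + 643 kg + 358 kg = 6,948 kg (under)
Q1 2028–Q2 2029: 3,717 kg + 794 kg + 1,397 kg + 643 kg + 358 kg + 530 kg = 7,439 kg (under)
Q2 2028–Q3 2029: 794 kg + 1,397 kg + 643 kg + 358 kg + 530 kg + 4,654 kg = 8,376 kg (under)
Q3 2028–Q4 2029: 1,397 kg + 643 kg + 358 kg + 530 kg + 4,654 kg + 96 kg = 7,678 kg (under)
Q4 2028–Q1 2030: 643 kg + 358 kg + 530 kg + 4,654 kg + 96 kg + 56 kg = 6,337 kg (under)
0 windows exceed the threshold.

0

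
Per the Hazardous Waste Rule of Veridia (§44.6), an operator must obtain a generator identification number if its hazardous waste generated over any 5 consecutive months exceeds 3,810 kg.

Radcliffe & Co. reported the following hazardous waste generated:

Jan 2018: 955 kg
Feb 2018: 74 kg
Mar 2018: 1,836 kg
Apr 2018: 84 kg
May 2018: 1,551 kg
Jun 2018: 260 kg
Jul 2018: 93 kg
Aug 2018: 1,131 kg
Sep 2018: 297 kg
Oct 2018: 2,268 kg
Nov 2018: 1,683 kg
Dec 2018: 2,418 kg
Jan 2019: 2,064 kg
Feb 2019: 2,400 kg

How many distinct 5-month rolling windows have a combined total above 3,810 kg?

7

Jan 2018–May 2018: 955 kg + 74 kg + 1,836 kg + 84 kg + 1,551 kg = 4,500 kg (over)
Feb 2018–Jun 2018: 74 kg + 1,836 kg + 84 kg + 1,551 kg + 260 kg = 3,805 kg (under)
Mar 2018–Jul 2018: 1,836 kg + 84 kg + 1,551 kg + 260 kg + 93 kg = 3,824 kg (over)
Apr 2018–Aug 2018: 84 kg + 1,551 kg + 260 kg + 93 kg + 1,131 kg = 3,119 kg (under)
May 2018–Sep 2018: 1,551 kg + 260 kg + 93 kg + 1,131 kg + 297 kg = 3,332 kg (under)
Jun 2018–Oct 2018: 260 kg + 93 kg + 1,131 kg + 297 kg + 2,268 kg = 4,049 kg (over)
Jul 2018–Nov 2018: 93 kg + 1,131 kg + 297 kg + 2,268 kg + 1,683 kg = 5,472 kg (over)
Aug 2018–Dec 2018: 1,131 kg + 297 kg + 2,268 kg + 1,683 kg + 2,418 kg = 7,797 kg (over)
Sep 2018–Jan 2019: 297 kg + 2,268 kg + 1,683 kg + 2,418 kg + 2,064 kg = 8,730 kg (over)
Oct 2018–Feb 2019: 2,268 kg + 1,683 kg + 2,418 kg + 2,064 kg + 2,400 kg = 10,833 kg (over)
7 windows exceed the threshold.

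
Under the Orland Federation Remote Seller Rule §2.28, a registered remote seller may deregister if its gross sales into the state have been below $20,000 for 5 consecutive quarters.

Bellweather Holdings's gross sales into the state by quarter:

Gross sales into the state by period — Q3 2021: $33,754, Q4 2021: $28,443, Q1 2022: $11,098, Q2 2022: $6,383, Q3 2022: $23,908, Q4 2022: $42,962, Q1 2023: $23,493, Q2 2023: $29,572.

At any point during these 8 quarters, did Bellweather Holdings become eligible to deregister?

No

Quarters below $20,000: Q1 2022, Q2 2022.
Longest run of consecutive quarters below the threshold: 2.
2 < 5, so Bellweather Holdings never became eligible.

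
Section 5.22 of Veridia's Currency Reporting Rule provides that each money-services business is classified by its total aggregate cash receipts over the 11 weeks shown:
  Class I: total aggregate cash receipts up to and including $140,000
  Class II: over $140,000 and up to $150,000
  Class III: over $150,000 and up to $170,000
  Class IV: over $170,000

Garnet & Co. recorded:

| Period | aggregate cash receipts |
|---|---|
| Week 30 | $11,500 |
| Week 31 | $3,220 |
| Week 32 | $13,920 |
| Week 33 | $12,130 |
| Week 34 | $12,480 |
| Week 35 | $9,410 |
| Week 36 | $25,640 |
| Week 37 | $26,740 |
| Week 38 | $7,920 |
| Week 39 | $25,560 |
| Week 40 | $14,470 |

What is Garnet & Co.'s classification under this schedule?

Total aggregate cash receipts: $11,500 + $3,220 + $13,920 + $12,130 + $12,480 + $9,410 + $25,640 + $26,740 + $7,920 + $25,560 + $14,470 = $162,990.
$150,000 < $162,990 ≤ $170,000, so Class III applies.

Class III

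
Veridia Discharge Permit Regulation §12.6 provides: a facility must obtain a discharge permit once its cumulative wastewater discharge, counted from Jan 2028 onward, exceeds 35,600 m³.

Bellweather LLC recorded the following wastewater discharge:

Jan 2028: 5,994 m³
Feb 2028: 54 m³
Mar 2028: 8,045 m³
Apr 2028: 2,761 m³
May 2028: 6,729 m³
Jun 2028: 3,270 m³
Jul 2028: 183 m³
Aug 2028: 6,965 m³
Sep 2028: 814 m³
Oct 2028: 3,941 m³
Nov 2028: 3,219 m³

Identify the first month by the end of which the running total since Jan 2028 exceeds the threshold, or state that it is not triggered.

Oct 2028

Through Jan 2028: 5,994 m³
Through Feb 2028: 6,048 m³
Through Mar 2028: 14,093 m³
Through Apr 2028: 16,854 m³
Through May 2028: 23,583 m³
Through Jun 2028: 26,853 m³
Through Jul 2028: 27,036 m³
Through Aug 2028: 34,001 m³
Through Sep 2028: 34,815 m³
Through Oct 2028: 38,756 m³ ← exceeds threshold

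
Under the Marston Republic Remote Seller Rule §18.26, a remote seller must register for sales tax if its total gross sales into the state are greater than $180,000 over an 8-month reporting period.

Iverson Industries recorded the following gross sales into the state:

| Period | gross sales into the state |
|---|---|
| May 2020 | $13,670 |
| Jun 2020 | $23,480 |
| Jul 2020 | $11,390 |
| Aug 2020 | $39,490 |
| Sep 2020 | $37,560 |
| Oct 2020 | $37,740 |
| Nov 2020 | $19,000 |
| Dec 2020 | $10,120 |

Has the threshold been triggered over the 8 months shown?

Total gross sales into the state: $13,670 + $23,480 + $11,390 + $39,490 + $37,560 + $37,740 + $19,000 + $10,120 = $192,450.
$192,450 > $180,000, so the threshold is exceeded.

Yes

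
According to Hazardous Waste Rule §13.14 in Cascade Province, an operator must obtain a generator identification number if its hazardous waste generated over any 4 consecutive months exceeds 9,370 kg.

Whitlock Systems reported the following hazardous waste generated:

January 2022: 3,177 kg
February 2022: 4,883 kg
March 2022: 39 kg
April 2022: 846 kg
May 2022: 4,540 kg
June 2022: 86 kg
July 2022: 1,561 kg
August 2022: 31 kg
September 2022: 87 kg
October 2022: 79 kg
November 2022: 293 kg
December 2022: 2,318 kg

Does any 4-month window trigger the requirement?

January 2022–April 2022: 3,177 kg + 4,883 kg + 39 kg + 846 kg = 8,945 kg (under)
February 2022–May 2022: 4,883 kg + 39 kg + 846 kg + 4,540 kg = 10,308 kg (over)
March 2022–June 2022: 39 kg + 846 kg + 4,540 kg + 86 kg = 5,511 kg (under)
April 2022–July 2022: 846 kg + 4,540 kg + 86 kg + 1,561 kg = 7,033 kg (under)
May 2022–August 2022: 4,540 kg + 86 kg + 1,561 kg + 31 kg = 6,218 kg (under)
June 2022–September 2022: 86 kg + 1,561 kg + 31 kg + 87 kg = 1,765 kg (under)
July 2022–October 2022: 1,561 kg + 31 kg + 87 kg + 79 kg = 1,758 kg (under)
August 2022–November 2022: 31 kg + 87 kg + 79 kg + 293 kg = 490 kg (under)
September 2022–December 2022: 87 kg + 79 kg + 293 kg + 2,318 kg = 2,777 kg (under)
At least one window exceeds 9,370 kg.

Yes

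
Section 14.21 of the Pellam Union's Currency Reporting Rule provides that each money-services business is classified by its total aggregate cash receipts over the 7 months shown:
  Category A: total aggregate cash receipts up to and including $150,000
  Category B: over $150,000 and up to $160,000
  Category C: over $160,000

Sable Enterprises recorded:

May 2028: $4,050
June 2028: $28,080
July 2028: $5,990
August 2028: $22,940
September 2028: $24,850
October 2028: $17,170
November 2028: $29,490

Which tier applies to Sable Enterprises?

Total aggregate cash receipts: $4,050 + $28,080 + $5,990 + $22,940 + $24,850 + $17,170 + $29,490 = $132,570.
$132,570 ≤ $150,000, so Category A applies.

Category A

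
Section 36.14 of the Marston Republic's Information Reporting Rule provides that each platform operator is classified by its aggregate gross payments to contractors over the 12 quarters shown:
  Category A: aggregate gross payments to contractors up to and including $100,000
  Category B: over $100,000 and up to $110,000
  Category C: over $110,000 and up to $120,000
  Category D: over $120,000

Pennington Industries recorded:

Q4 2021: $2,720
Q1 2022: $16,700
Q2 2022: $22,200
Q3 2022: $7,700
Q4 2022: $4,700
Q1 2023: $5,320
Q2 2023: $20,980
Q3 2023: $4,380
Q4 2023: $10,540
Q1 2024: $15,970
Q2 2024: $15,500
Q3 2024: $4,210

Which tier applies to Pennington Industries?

Category D

Aggregate gross payments to contractors: $2,720 + $16,700 + $22,200 + $7,700 + $4,700 + $5,320 + $20,980 + $4,380 + $10,540 + $15,970 + $15,500 + $4,210 = $130,920.
$130,920 > $120,000, so Category D applies.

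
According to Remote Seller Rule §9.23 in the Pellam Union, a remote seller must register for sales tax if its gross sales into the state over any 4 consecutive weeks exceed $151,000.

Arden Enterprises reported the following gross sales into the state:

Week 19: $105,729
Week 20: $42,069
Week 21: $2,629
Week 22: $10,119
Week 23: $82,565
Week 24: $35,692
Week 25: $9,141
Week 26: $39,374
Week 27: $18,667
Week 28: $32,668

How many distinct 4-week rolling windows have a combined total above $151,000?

Week 19–Week 22: $105,729 + $42,069 + $2,629 + $10,119 = $160,546 (over)
Week 20–Week 23: $42,069 + $2,629 + $10,119 + $82,565 = $137,382 (under)
Week 21–Week 24: $2,629 + $10,119 + $82,565 + $35,692 = $131,005 (under)
Week 22–Week 25: $10,119 + $82,565 + $35,692 + $9,141 = $137,517 (under)
Week 23–Week 26: $82,565 + $35,692 + $9,141 + $39,374 = $166,772 (over)
Week 24–Week 27: $35,692 + $9,141 + $39,374 + $18,667 = $102,874 (under)
Week 25–Week 28: $9,141 + $39,374 + $18,667 + $32,668 = $99,850 (under)
2 windows exceed the threshold.

2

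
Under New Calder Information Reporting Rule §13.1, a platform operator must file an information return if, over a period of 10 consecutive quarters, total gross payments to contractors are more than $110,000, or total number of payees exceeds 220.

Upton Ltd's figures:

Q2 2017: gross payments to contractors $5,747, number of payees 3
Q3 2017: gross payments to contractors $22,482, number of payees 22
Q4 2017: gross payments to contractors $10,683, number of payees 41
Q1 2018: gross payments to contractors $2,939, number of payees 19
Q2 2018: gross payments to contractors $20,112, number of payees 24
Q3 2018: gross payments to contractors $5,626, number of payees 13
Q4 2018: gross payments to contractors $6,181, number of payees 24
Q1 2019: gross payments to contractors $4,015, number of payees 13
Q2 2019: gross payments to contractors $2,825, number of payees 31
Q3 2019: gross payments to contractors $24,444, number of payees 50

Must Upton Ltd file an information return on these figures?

Yes

Total gross payments to contractors: $5,747 + $22,482 + $10,683 + $2,939 + $20,112 + $5,626 + $6,181 + $4,015 + $2,825 + $24,444 = $105,054 (≤ $110,000).
Total number of payees: 3 + 22 + 41 + 19 + 24 + 13 + 24 + 13 + 31 + 50 = 240 (> 220).
The test is 'or': at least one threshold is exceeded.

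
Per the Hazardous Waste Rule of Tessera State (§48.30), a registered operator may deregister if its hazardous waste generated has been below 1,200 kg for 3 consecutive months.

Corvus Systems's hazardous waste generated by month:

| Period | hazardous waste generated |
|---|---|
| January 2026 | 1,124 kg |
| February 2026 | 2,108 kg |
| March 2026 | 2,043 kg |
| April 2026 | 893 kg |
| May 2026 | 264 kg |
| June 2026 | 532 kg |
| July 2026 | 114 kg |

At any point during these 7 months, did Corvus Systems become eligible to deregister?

Yes

Months below 1,200 kg: January 2026, April 2026, May 2026, June 2026, July 2026.
Longest run of consecutive months below the threshold: 4.
4 ≥ 3, so Corvus Systems became eligible.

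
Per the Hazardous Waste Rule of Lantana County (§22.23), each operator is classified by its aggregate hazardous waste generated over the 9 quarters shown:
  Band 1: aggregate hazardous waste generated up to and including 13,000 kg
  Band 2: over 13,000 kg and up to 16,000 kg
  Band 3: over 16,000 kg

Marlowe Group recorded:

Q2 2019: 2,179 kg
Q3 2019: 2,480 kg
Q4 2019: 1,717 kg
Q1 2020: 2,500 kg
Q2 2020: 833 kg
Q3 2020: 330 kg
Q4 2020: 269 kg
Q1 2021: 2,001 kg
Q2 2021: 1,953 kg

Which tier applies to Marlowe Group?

Band 2

Aggregate hazardous waste generated: 2,179 kg + 2,480 kg + 1,717 kg + 2,500 kg + 833 kg + 330 kg + 269 kg + 2,001 kg + 1,953 kg = 14,262 kg.
13,000 kg < 14,262 kg ≤ 16,000 kg, so Band 2 applies.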